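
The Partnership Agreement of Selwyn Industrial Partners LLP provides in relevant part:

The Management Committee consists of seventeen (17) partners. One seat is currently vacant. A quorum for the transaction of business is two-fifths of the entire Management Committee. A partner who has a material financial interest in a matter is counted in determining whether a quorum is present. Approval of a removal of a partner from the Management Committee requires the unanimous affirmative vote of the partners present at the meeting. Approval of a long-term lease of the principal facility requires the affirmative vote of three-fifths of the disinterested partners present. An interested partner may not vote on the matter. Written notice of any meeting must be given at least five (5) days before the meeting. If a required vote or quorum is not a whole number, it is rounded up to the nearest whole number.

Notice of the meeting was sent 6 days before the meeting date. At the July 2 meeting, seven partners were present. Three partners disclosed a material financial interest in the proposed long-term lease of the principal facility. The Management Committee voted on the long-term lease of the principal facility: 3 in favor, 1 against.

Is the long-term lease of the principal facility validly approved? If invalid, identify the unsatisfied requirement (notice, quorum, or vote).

Valid — all requirements satisfied.

Notice: 6 days given; 5 required (6 ≥ 5). Satisfied.
Quorum: 7 present (interested partners count toward quorum); quorum is 7. Satisfied.
Vote: the long-term lease of the principal facility requires three-fifths of the disinterested partners present (7 − 3 = 4). 3/5 of 4 = 2.40, rounded up to 3, so 3 affirmative votes are needed; 3 voted in favor. Satisfied.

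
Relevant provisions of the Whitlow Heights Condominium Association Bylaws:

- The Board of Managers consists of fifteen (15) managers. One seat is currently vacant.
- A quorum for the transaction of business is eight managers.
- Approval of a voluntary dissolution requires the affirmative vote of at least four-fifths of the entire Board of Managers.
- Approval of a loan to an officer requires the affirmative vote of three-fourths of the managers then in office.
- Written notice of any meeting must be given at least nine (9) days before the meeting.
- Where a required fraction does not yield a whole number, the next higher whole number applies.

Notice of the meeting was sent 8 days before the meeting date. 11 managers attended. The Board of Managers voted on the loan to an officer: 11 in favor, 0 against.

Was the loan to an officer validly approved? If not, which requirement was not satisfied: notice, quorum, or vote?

Notice: 8 days given; 9 required (8 < 9). Not satisfied.
Quorum: 11 present; quorum is 8. Satisfied.
Vote: the loan to an officer requires three-fourths of the managers then in office (14). 3/4 of 14 = 10.50, rounded up to 11, so 11 affirmative votes are needed; 11 voted in favor. Satisfied.

Invalid — notice requirement not satisfied.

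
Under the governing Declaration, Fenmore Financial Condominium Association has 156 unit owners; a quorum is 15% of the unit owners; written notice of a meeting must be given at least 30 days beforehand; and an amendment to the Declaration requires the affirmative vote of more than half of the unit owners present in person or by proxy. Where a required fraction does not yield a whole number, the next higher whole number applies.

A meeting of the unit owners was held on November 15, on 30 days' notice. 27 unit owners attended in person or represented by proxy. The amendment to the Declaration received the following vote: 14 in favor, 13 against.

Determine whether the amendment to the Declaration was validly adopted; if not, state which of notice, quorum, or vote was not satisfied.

Valid — all requirements satisfied.

Notice: 30 days given; 30 required. Satisfied.
Quorum: 15% of 156 = 23.40, rounded up to 24; 27 present. Satisfied.
Vote: requires a majority of those present (27); a majority of 27 is 14, so 14 needed; 14 in favor. Satisfied.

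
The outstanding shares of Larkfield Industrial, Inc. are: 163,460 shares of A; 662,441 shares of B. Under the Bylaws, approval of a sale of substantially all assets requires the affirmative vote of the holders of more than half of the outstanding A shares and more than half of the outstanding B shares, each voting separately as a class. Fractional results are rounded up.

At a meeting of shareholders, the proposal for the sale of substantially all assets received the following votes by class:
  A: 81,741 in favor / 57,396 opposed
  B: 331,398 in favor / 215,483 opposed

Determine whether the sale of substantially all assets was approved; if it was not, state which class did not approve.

Approved — every class gave the required vote.

A: a majority of 163460 is 81731; 81,731 required, 81,741 in favor — approved.
B: a majority of 662441 is 331221; 331,221 required, 331,398 in favor — approved.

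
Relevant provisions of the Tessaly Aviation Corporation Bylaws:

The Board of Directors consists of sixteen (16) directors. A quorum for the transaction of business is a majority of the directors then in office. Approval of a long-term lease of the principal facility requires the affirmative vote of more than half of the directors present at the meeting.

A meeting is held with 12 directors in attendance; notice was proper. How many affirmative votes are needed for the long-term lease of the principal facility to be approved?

7

The long-term lease of the principal facility requires a majority of the directors present (12).
A majority of 12 is 7.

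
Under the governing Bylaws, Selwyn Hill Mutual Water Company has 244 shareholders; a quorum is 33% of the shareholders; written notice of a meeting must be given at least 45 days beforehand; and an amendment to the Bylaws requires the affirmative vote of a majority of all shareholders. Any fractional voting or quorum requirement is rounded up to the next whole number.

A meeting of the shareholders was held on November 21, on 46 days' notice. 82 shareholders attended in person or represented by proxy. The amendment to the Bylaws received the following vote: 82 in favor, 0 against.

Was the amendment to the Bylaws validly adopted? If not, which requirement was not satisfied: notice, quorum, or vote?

Notice: 46 days given; 45 required. Satisfied.
Quorum: 33% of 244 = 80.52, rounded up to 81; 82 present. Satisfied.
Vote: requires a majority of all shareholders (244); a majority of 244 is 123, so 123 needed; 82 in favor. Not satisfied.

Invalid — vote requirement not satisfied.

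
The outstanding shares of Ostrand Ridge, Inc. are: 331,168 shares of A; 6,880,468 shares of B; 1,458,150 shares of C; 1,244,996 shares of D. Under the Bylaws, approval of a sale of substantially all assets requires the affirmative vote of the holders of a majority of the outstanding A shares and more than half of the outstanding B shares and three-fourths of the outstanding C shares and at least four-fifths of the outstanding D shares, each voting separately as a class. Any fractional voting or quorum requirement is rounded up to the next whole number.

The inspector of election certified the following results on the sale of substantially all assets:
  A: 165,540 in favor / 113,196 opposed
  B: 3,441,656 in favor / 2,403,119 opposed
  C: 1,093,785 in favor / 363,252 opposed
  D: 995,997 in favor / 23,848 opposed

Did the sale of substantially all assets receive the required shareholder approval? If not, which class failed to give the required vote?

A: a majority of 331168 is 165585; 165,585 required, 165,540 in favor — not approved.
B: a majority of 6880468 is 3440235; 3,440,235 required, 3,441,656 in favor — approved.
C: 3/4 of 1458150 = 1093612.50, rounded up to 1093613; 1,093,613 required, 1,093,785 in favor — approved.
D: 4/5 of 1244996 = 995996.80, rounded up to 995997; 995,997 required, 995,997 in favor — approved.

Not approved — the A shares did not give the required vote.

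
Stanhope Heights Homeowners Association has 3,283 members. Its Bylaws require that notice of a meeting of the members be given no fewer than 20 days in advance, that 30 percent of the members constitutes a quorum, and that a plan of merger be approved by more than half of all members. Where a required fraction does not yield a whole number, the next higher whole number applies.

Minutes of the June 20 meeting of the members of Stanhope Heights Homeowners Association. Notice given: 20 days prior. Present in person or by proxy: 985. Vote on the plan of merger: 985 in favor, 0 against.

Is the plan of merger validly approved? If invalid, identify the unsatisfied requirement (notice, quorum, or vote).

Invalid — vote requirement not satisfied.

Notice: 20 days given; 20 required. Satisfied.
Quorum: 30% of 3,283 = 984.90, rounded up to 985; 985 present. Satisfied.
Vote: requires a majority of all members (3,283); a majority of 3283 is 1642, so 1,642 needed; 985 in favor. Not satisfied.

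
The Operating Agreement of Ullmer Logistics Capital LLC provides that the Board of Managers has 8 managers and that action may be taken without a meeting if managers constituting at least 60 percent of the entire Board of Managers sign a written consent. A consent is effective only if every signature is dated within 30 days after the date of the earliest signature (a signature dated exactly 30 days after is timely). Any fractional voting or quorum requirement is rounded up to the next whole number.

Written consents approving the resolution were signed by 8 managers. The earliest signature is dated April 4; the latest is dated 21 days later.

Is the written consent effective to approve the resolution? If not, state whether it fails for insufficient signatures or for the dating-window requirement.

Signatures required: at least 60 percent of 8 — 3/5 of 8 = 4.80, rounded up to 5, so 5 needed; 8 signed. Sufficient.
Dating window: the latest signature is 21 days after the earliest; the limit is 30 days. Within the window.

Effective — both the signature and dating-window requirements are satisfied.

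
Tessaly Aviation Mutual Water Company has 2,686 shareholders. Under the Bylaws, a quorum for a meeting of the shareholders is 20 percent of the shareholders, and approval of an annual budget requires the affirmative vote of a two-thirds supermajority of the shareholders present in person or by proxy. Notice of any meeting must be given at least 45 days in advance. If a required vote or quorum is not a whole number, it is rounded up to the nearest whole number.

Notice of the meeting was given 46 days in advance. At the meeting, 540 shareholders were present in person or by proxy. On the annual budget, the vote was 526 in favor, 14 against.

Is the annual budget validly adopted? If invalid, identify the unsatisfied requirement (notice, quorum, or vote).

Notice: 46 days given; 45 required. Satisfied.
Quorum: 20% of 2,686 = 537.20, rounded up to 538; 540 present. Satisfied.
Vote: requires two-thirds of those present (540); 2/3 of 540 = 360, so 360 needed; 526 in favor. Satisfied.

Valid — all requirements satisfied.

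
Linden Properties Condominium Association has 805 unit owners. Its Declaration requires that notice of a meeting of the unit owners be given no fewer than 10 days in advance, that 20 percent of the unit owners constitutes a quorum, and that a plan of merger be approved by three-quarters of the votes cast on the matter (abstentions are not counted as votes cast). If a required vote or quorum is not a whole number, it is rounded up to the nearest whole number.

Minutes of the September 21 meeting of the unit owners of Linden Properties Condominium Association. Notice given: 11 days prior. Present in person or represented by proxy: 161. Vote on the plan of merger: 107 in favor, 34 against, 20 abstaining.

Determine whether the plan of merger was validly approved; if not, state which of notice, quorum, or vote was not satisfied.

Valid — all requirements satisfied.

Notice: 11 days given; 10 required. Satisfied.
Quorum: 20% of 805 = 161; 161 present. Satisfied.
Vote: requires three-fourths of the votes cast (161 − 20 abstaining = 141); 3/4 of 141 = 105.75, rounded up to 106, so 106 needed; 107 in favor. Satisfied.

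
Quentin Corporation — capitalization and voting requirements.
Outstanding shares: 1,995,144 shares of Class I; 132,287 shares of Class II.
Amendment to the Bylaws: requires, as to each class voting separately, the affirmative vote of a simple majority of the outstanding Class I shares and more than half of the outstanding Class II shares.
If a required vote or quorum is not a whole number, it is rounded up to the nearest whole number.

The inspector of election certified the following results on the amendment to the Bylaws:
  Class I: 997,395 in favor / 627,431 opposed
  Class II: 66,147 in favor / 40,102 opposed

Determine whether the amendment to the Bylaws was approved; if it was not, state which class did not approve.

Class I: a majority of 1995144 is 997573; 997,573 required, 997,395 in favor — not approved.
Class II: a majority of 132287 is 66144; 66,144 required, 66,147 in favor — approved.

Not approved — the Class I shares did not give the required vote.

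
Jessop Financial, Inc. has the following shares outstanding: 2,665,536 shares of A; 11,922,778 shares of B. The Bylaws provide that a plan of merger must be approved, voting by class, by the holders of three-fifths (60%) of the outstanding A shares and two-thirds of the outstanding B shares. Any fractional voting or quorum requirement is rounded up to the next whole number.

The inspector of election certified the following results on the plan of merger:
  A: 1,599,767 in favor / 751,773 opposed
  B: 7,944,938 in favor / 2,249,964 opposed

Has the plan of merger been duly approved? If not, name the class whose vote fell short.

Not approved — the B shares did not give the required vote.

A: 3/5 of 2665536 = 1599321.60, rounded up to 1599322; 1,599,322 required, 1,599,767 in favor — approved.
B: 2/3 of 11922778 = 7948518.67, rounded up to 7948519; 7,948,519 required, 7,944,938 in favor — not approved.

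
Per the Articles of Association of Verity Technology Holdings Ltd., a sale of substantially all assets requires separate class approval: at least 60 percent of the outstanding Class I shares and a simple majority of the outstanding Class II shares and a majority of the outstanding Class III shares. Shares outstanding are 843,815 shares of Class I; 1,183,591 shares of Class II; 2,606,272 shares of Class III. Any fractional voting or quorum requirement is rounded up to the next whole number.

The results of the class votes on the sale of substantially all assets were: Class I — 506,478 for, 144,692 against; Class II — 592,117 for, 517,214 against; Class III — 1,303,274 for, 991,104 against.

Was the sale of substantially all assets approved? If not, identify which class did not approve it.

Class I: 3/5 of 843815 = 506289; 506,289 required, 506,478 in favor — approved.
Class II: a majority of 1183591 is 591796; 591,796 required, 592,117 in favor — approved.
Class III: a majority of 2606272 is 1303137; 1,303,137 required, 1,303,274 in favor — approved.

Approved — every class gave the required vote.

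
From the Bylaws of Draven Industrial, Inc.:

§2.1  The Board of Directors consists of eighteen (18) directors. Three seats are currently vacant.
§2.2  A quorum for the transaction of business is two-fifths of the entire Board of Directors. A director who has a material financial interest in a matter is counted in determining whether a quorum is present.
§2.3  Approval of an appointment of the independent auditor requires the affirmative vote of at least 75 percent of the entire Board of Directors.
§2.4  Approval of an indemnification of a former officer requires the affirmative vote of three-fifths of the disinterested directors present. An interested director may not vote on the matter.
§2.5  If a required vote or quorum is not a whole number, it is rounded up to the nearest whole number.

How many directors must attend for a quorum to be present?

8

2/5 of 18 = 7.20, rounded up to 8.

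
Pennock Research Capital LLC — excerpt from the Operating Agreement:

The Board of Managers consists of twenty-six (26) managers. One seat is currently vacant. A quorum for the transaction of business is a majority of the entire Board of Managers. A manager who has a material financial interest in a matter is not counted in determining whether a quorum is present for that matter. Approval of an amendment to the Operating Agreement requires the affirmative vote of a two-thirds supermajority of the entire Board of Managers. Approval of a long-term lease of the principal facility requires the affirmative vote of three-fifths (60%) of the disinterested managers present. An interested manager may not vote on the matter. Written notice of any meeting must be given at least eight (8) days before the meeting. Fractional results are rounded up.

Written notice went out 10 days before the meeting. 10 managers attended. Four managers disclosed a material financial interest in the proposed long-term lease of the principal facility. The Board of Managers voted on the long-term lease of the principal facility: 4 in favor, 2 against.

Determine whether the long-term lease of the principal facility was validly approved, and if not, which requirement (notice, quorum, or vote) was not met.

Notice: 10 days given; 8 required (10 ≥ 8). Satisfied.
Quorum: 10 present, but the 4 interested managers do not count, leaving 6. Quorum is 14. Not satisfied.
Vote: the long-term lease of the principal facility requires three-fifths of the disinterested managers present (10 − 4 = 6). 3/5 of 6 = 3.60, rounded up to 4, so 4 affirmative votes are needed; 4 voted in favor. Satisfied. (Moot — without a quorum no business can be validly transacted.)

Invalid — quorum requirement not satisfied.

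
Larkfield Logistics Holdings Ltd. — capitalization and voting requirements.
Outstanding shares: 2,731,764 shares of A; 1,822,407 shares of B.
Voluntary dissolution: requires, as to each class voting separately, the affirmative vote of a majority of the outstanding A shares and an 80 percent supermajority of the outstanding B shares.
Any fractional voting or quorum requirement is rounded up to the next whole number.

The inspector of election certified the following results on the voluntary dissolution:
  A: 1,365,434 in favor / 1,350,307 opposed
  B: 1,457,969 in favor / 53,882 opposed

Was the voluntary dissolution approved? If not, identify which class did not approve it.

A: a majority of 2731764 is 1365883; 1,365,883 required, 1,365,434 in favor — not approved.
B: 4/5 of 1822407 = 1457925.60, rounded up to 1457926; 1,457,926 required, 1,457,969 in favor — approved.

Not approved — the A shares did not give the required vote.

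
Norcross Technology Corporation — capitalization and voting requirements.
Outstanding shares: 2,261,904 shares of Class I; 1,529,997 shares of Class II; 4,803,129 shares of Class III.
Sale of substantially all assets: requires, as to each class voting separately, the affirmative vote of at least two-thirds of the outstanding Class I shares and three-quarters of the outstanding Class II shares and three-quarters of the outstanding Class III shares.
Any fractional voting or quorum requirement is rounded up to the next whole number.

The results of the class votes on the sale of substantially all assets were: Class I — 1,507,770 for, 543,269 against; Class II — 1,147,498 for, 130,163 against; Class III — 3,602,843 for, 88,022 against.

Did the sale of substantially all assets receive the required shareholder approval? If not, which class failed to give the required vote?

Class I: 2/3 of 2261904 = 1507936; 1,507,936 required, 1,507,770 in favor — not approved.
Class II: 3/4 of 1529997 = 1147497.75, rounded up to 1147498; 1,147,498 required, 1,147,498 in favor — approved.
Class III: 3/4 of 4803129 = 3602346.75, rounded up to 3602347; 3,602,347 required, 3,602,843 in favor — approved.

Not approved — the Class I shares did not give the required vote.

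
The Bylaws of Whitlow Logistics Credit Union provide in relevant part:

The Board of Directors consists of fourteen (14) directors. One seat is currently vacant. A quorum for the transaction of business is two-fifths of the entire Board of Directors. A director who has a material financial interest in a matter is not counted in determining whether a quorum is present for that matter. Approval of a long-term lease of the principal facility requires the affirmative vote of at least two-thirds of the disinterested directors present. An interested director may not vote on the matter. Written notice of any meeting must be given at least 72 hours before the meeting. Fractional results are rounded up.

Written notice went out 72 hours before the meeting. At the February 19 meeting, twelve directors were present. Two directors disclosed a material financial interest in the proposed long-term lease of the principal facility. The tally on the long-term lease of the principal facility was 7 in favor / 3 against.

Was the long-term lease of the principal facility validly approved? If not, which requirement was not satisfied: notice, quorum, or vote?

Notice: 72 hours given; 72 required (72 ≥ 72). Satisfied.
Quorum: 12 present, but the 2 interested directors do not count, leaving 10. Quorum is 6. Satisfied.
Vote: the long-term lease of the principal facility requires two-thirds of the disinterested directors present (12 − 2 = 10). 2/3 of 10 = 6.67, rounded up to 7, so 7 affirmative votes are needed; 7 voted in favor. Satisfied.

Valid — all requirements satisfied.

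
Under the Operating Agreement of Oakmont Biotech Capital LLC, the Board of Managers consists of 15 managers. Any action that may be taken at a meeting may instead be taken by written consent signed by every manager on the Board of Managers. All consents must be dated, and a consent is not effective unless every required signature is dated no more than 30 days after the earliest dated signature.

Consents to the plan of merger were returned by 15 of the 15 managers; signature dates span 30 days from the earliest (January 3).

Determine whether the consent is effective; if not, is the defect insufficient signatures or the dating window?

Effective — both the signature and dating-window requirements are satisfied.

Signatures required: all of 15 — unanimous means all 15, so 15 needed; 15 signed. Sufficient.
Dating window: the latest signature is 30 days after the earliest; the limit is 30 days. Within the window.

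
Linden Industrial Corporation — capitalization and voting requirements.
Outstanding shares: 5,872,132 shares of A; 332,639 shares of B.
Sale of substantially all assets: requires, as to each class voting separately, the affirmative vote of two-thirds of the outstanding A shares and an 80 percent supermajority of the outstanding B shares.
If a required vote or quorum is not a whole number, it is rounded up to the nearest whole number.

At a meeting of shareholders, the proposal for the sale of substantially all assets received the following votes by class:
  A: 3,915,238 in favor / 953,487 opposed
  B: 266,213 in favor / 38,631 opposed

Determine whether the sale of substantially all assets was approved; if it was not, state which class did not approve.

A: 2/3 of 5872132 = 3914754.67, rounded up to 3914755; 3,914,755 required, 3,915,238 in favor — approved.
B: 4/5 of 332639 = 266111.20, rounded up to 266112; 266,112 required, 266,213 in favor — approved.

Approved — every class gave the required vote.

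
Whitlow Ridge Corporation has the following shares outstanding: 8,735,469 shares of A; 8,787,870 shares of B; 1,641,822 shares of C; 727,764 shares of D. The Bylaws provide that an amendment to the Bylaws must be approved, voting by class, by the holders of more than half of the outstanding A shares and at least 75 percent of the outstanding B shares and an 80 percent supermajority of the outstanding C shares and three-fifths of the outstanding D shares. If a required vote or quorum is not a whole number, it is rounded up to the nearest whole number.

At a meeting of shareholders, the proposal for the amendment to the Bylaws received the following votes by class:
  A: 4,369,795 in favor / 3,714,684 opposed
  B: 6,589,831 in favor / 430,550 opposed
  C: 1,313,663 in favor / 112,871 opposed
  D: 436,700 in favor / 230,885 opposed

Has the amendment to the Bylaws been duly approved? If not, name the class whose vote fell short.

A: a majority of 8735469 is 4367735; 4,367,735 required, 4,369,795 in favor — approved.
B: 3/4 of 8787870 = 6590902.50, rounded up to 6590903; 6,590,903 required, 6,589,831 in favor — not approved.
C: 4/5 of 1641822 = 1313457.60, rounded up to 1313458; 1,313,458 required, 1,313,663 in favor — approved.
D: 3/5 of 727764 = 436658.40, rounded up to 436659; 436,659 required, 436,700 in favor — approved.

Not approved — the B shares did not give the required vote.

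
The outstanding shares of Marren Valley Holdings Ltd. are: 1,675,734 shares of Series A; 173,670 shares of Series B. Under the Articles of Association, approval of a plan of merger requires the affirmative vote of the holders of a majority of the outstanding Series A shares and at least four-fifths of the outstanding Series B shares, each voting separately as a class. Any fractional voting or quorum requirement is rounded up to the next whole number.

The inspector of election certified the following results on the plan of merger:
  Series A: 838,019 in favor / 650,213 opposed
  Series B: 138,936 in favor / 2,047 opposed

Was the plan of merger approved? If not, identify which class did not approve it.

Approved — every class gave the required vote.

Series A: a majority of 1675734 is 837868; 837,868 required, 838,019 in favor — approved.
Series B: 4/5 of 173670 = 138936; 138,936 required, 138,936 in favor — approved.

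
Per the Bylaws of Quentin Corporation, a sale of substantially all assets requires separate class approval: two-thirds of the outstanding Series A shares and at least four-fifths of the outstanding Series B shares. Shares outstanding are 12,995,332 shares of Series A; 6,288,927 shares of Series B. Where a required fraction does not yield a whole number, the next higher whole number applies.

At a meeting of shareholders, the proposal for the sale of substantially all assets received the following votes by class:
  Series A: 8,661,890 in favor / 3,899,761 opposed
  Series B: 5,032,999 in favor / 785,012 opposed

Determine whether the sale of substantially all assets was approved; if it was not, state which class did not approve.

Series A: 2/3 of 12995332 = 8663554.67, rounded up to 8663555; 8,663,555 required, 8,661,890 in favor — not approved.
Series B: 4/5 of 6288927 = 5031141.60, rounded up to 5031142; 5,031,142 required, 5,032,999 in favor — approved.

Not approved — the Series A shares did not give the required vote.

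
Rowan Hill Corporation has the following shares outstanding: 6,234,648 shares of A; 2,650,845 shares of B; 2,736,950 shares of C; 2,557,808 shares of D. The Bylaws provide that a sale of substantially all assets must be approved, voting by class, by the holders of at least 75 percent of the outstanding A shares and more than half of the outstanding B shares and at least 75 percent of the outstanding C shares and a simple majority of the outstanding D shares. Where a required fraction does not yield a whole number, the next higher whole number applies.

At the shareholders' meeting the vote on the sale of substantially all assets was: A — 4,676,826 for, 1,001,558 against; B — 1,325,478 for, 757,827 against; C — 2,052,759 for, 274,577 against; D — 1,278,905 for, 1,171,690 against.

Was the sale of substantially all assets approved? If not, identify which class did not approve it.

A: 3/4 of 6234648 = 4675986; 4,675,986 required, 4,676,826 in favor — approved.
B: a majority of 2650845 is 1325423; 1,325,423 required, 1,325,478 in favor — approved.
C: 3/4 of 2736950 = 2052712.50, rounded up to 2052713; 2,052,713 required, 2,052,759 in favor — approved.
D: a majority of 2557808 is 1278905; 1,278,905 required, 1,278,905 in favor — approved.

Approved — every class gave the required vote.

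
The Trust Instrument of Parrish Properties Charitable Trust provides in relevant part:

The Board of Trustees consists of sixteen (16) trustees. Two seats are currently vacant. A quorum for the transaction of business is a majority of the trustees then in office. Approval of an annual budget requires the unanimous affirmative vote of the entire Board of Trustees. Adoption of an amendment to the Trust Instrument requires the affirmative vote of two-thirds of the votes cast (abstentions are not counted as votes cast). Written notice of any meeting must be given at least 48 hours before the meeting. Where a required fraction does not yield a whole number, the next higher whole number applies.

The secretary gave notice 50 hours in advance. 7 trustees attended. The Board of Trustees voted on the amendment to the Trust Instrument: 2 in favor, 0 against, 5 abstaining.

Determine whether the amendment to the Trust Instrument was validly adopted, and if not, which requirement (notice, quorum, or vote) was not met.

Notice: 50 hours given; 48 required (50 ≥ 48). Satisfied.
Quorum: 7 present; quorum is 8. Not satisfied.
Vote: the amendment to the Trust Instrument requires two-thirds of the votes cast (7 present − 5 abstaining = 2). 2/3 of 2 = 1.33, rounded up to 2, so 2 affirmative votes are needed; 2 voted in favor. Satisfied. (Moot — without a quorum no business can be validly transacted.)

Invalid — quorum requirement not satisfied.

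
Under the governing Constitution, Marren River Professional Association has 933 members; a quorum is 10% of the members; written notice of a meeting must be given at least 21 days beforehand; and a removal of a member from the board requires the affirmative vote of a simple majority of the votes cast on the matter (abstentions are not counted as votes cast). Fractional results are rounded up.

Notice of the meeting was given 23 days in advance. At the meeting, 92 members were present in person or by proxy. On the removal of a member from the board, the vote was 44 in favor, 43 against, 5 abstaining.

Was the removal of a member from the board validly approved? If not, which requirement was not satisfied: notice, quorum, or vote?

Notice: 23 days given; 21 required. Satisfied.
Quorum: 10% of 933 = 93.30, rounded up to 94; 92 present. Not satisfied.
Vote: requires a majority of the votes cast (92 − 5 abstaining = 87); a majority of 87 is 44, so 44 needed; 44 in favor. Satisfied.

Invalid — quorum requirement not satisfied.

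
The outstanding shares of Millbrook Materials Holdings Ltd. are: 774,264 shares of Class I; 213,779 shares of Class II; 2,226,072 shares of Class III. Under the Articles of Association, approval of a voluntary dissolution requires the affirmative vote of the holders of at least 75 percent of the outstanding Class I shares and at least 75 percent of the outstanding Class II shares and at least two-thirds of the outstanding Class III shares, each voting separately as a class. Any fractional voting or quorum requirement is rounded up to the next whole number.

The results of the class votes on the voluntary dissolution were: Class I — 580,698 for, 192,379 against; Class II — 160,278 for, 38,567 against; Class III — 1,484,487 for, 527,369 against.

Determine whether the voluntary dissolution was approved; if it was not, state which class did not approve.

Class I: 3/4 of 774264 = 580698; 580,698 required, 580,698 in favor — approved.
Class II: 3/4 of 213779 = 160334.25, rounded up to 160335; 160,335 required, 160,278 in favor — not approved.
Class III: 2/3 of 2226072 = 1484048; 1,484,048 required, 1,484,487 in favor — approved.

Not approved — the Class II shares did not give the required vote.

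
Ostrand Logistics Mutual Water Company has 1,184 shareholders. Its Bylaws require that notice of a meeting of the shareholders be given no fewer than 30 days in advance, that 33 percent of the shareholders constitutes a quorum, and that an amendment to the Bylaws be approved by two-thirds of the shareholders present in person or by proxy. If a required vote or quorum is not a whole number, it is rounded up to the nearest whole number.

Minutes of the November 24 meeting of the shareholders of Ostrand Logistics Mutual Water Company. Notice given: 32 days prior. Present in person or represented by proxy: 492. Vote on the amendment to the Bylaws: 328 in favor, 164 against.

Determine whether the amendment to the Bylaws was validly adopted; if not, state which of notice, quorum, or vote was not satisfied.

Notice: 32 days given; 30 required. Satisfied.
Quorum: 33% of 1,184 = 390.72, rounded up to 391; 492 present. Satisfied.
Vote: requires two-thirds of those present (492); 2/3 of 492 = 328, so 328 needed; 328 in favor. Satisfied.

Valid — all requirements satisfied.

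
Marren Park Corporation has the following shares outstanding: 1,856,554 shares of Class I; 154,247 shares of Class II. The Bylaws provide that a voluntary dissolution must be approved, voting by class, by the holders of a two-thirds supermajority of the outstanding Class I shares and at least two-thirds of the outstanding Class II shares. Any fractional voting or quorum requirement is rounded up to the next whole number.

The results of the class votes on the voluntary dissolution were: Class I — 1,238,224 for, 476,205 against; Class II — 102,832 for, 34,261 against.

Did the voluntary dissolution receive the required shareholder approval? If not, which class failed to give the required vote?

Approved — every class gave the required vote.

Class I: 2/3 of 1856554 = 1237702.67, rounded up to 1237703; 1,237,703 required, 1,238,224 in favor — approved.
Class II: 2/3 of 154247 = 102831.33, rounded up to 102832; 102,832 required, 102,832 in favor — approved.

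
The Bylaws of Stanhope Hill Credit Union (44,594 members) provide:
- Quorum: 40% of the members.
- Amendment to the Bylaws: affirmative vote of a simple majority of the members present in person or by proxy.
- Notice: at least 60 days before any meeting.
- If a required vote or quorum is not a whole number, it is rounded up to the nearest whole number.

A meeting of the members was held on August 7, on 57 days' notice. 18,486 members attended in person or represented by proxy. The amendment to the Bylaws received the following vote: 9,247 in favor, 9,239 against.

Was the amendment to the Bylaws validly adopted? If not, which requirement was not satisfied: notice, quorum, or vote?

Notice: 57 days given; 60 required. Not satisfied.
Quorum: 40% of 44,594 = 17,837.60, rounded up to 17,838; 18,486 present. Satisfied.
Vote: requires a majority of those present (18,486); a majority of 18486 is 9244, so 9,244 needed; 9,247 in favor. Satisfied.

Invalid — notice requirement not satisfied.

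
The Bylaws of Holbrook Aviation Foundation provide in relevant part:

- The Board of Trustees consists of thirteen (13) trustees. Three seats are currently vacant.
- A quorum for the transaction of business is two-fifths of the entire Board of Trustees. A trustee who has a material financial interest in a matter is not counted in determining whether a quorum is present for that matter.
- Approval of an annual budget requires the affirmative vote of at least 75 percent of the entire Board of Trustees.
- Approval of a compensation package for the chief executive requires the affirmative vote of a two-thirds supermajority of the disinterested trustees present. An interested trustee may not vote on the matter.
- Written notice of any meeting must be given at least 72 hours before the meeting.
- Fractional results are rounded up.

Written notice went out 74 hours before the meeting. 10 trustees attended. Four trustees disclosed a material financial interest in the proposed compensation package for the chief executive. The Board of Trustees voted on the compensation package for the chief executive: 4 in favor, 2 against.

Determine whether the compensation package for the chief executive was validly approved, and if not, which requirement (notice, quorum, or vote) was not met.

Valid — all requirements satisfied.

Notice: 74 hours given; 72 required (74 ≥ 72). Satisfied.
Quorum: 10 present, but the 4 interested trustees do not count, leaving 6. Quorum is 6. Satisfied.
Vote: the compensation package for the chief executive requires two-thirds of the disinterested trustees present (10 − 4 = 6). 2/3 of 6 = 4, so 4 affirmative votes are needed; 4 voted in favor. Satisfied.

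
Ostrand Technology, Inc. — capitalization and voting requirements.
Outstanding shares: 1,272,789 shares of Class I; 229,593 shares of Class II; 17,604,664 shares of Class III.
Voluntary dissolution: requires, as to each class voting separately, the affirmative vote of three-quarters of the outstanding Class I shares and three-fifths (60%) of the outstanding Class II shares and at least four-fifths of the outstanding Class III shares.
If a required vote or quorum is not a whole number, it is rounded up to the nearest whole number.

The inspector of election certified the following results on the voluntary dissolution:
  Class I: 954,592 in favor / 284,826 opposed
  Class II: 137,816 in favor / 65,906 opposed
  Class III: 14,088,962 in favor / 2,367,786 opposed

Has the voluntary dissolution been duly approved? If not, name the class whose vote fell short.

Class I: 3/4 of 1272789 = 954591.75, rounded up to 954592; 954,592 required, 954,592 in favor — approved.
Class II: 3/5 of 229593 = 137755.80, rounded up to 137756; 137,756 required, 137,816 in favor — approved.
Class III: 4/5 of 17604664 = 14083731.20, rounded up to 14083732; 14,083,732 required, 14,088,962 in favor — approved.

Approved — every class gave the required vote.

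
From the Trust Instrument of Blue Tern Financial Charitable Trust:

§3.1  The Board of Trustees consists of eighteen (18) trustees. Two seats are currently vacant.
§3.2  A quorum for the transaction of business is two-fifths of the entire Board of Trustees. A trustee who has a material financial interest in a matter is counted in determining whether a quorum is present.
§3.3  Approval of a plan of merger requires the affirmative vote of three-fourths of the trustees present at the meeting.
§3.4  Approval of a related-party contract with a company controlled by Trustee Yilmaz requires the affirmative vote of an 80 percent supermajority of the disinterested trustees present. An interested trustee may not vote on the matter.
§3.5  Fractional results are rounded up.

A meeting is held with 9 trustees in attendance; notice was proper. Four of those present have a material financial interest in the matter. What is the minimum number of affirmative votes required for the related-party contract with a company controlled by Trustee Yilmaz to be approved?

4

The related-party contract with a company controlled by Trustee Yilmaz requires four-fifths of the disinterested trustees present (9 − 4 = 5).
4/5 of 5 = 4.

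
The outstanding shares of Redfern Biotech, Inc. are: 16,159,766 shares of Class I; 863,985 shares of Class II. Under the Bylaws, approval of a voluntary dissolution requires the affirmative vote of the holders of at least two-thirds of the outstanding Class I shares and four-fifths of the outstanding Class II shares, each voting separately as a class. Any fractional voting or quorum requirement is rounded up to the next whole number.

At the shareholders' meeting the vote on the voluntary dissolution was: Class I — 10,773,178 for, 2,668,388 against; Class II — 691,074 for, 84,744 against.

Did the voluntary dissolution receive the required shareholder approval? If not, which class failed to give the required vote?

Not approved — the Class II shares did not give the required vote.

Class I: 2/3 of 16159766 = 10773177.33, rounded up to 10773178; 10,773,178 required, 10,773,178 in favor — approved.
Class II: 4/5 of 863985 = 691188; 691,188 required, 691,074 in favor — not approved.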